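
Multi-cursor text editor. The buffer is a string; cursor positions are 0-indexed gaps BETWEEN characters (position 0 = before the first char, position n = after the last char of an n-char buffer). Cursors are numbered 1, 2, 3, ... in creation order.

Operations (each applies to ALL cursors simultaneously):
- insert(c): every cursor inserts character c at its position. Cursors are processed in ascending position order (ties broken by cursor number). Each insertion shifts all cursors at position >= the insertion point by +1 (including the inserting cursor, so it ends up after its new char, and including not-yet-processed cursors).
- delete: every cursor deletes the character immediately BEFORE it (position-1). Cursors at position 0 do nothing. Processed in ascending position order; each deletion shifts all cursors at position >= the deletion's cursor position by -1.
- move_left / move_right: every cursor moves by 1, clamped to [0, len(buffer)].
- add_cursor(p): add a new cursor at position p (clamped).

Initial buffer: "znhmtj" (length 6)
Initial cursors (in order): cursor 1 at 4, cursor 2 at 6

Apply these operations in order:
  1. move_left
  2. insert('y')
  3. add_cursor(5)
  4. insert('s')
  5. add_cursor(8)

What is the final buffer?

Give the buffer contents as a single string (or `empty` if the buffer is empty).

Answer: znhysmstysj

Derivation:
After op 1 (move_left): buffer="znhmtj" (len 6), cursors c1@3 c2@5, authorship ......
After op 2 (insert('y')): buffer="znhymtyj" (len 8), cursors c1@4 c2@7, authorship ...1..2.
After op 3 (add_cursor(5)): buffer="znhymtyj" (len 8), cursors c1@4 c3@5 c2@7, authorship ...1..2.
After op 4 (insert('s')): buffer="znhysmstysj" (len 11), cursors c1@5 c3@7 c2@10, authorship ...11.3.22.
After op 5 (add_cursor(8)): buffer="znhysmstysj" (len 11), cursors c1@5 c3@7 c4@8 c2@10, authorship ...11.3.22.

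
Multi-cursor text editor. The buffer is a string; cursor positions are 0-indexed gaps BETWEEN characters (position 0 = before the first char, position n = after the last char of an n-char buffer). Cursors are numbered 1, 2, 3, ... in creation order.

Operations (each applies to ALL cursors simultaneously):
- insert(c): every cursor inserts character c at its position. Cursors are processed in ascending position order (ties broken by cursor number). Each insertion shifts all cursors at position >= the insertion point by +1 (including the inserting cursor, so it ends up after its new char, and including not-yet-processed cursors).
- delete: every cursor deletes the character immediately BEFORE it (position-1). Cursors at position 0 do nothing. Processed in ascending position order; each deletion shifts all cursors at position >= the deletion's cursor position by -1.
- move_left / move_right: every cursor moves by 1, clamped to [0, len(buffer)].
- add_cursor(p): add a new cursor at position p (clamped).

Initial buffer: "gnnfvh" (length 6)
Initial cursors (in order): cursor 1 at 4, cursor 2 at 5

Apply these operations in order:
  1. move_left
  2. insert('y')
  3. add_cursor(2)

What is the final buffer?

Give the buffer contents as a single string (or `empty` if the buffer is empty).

After op 1 (move_left): buffer="gnnfvh" (len 6), cursors c1@3 c2@4, authorship ......
After op 2 (insert('y')): buffer="gnnyfyvh" (len 8), cursors c1@4 c2@6, authorship ...1.2..
After op 3 (add_cursor(2)): buffer="gnnyfyvh" (len 8), cursors c3@2 c1@4 c2@6, authorship ...1.2..

Answer: gnnyfyvh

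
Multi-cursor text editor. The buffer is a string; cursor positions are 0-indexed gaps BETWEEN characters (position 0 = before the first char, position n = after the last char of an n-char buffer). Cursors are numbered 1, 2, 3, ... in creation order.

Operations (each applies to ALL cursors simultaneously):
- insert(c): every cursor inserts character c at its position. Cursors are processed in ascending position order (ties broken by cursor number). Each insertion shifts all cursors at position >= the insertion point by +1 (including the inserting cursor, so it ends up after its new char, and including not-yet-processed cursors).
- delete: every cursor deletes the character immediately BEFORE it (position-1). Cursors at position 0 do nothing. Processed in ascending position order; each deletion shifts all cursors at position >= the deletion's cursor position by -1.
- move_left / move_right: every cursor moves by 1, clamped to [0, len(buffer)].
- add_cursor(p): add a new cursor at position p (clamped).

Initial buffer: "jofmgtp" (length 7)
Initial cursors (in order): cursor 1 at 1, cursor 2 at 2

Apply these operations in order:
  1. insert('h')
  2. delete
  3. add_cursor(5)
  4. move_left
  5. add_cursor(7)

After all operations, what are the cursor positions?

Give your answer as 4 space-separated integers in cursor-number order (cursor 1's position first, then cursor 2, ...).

After op 1 (insert('h')): buffer="jhohfmgtp" (len 9), cursors c1@2 c2@4, authorship .1.2.....
After op 2 (delete): buffer="jofmgtp" (len 7), cursors c1@1 c2@2, authorship .......
After op 3 (add_cursor(5)): buffer="jofmgtp" (len 7), cursors c1@1 c2@2 c3@5, authorship .......
After op 4 (move_left): buffer="jofmgtp" (len 7), cursors c1@0 c2@1 c3@4, authorship .......
After op 5 (add_cursor(7)): buffer="jofmgtp" (len 7), cursors c1@0 c2@1 c3@4 c4@7, authorship .......

Answer: 0 1 4 7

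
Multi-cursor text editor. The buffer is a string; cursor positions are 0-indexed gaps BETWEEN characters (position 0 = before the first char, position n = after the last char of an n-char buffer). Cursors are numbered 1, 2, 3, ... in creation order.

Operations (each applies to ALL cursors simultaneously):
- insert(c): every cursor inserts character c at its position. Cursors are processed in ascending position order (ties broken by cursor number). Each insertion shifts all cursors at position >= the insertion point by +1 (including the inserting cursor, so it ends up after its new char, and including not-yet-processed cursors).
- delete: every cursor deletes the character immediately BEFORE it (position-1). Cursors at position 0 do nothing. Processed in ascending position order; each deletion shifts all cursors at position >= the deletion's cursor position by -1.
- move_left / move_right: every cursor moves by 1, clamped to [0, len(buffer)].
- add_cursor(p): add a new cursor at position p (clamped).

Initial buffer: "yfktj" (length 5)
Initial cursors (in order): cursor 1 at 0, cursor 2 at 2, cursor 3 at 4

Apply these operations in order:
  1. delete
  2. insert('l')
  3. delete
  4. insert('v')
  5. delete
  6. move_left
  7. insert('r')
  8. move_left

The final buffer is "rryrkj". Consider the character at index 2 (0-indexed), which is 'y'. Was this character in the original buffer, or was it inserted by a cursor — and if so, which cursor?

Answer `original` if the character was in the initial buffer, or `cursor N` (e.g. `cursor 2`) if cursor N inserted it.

After op 1 (delete): buffer="ykj" (len 3), cursors c1@0 c2@1 c3@2, authorship ...
After op 2 (insert('l')): buffer="lylklj" (len 6), cursors c1@1 c2@3 c3@5, authorship 1.2.3.
After op 3 (delete): buffer="ykj" (len 3), cursors c1@0 c2@1 c3@2, authorship ...
After op 4 (insert('v')): buffer="vyvkvj" (len 6), cursors c1@1 c2@3 c3@5, authorship 1.2.3.
After op 5 (delete): buffer="ykj" (len 3), cursors c1@0 c2@1 c3@2, authorship ...
After op 6 (move_left): buffer="ykj" (len 3), cursors c1@0 c2@0 c3@1, authorship ...
After op 7 (insert('r')): buffer="rryrkj" (len 6), cursors c1@2 c2@2 c3@4, authorship 12.3..
After op 8 (move_left): buffer="rryrkj" (len 6), cursors c1@1 c2@1 c3@3, authorship 12.3..
Authorship (.=original, N=cursor N): 1 2 . 3 . .
Index 2: author = original

Answer: original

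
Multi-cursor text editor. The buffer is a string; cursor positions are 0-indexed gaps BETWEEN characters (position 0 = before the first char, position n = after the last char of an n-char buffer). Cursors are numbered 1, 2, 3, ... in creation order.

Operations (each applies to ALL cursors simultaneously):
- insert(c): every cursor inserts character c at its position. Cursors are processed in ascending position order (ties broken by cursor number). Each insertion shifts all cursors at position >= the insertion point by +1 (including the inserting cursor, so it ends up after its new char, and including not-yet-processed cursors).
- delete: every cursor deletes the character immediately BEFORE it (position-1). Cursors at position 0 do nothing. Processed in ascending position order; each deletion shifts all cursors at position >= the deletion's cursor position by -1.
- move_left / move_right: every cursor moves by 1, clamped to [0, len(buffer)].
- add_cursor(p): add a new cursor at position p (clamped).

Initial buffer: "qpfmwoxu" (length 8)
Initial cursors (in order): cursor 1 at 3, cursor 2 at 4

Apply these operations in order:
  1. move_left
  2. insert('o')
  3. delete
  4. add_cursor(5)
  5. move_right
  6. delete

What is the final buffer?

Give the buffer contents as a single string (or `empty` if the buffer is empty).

After op 1 (move_left): buffer="qpfmwoxu" (len 8), cursors c1@2 c2@3, authorship ........
After op 2 (insert('o')): buffer="qpofomwoxu" (len 10), cursors c1@3 c2@5, authorship ..1.2.....
After op 3 (delete): buffer="qpfmwoxu" (len 8), cursors c1@2 c2@3, authorship ........
After op 4 (add_cursor(5)): buffer="qpfmwoxu" (len 8), cursors c1@2 c2@3 c3@5, authorship ........
After op 5 (move_right): buffer="qpfmwoxu" (len 8), cursors c1@3 c2@4 c3@6, authorship ........
After op 6 (delete): buffer="qpwxu" (len 5), cursors c1@2 c2@2 c3@3, authorship .....

Answer: qpwxu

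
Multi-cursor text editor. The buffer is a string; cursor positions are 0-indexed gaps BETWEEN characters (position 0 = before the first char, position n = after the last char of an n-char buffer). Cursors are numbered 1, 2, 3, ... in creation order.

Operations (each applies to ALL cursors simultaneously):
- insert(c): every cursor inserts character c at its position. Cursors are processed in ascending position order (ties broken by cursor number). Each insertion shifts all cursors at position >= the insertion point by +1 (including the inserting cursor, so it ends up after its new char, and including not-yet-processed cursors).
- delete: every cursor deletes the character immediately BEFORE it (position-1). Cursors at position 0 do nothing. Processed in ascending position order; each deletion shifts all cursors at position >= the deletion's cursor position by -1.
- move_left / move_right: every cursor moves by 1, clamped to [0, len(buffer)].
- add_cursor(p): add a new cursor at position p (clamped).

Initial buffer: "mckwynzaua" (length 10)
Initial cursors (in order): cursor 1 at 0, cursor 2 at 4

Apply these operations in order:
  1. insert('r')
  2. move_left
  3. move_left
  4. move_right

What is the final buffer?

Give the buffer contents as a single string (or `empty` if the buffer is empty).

Answer: rmckwrynzaua

Derivation:
After op 1 (insert('r')): buffer="rmckwrynzaua" (len 12), cursors c1@1 c2@6, authorship 1....2......
After op 2 (move_left): buffer="rmckwrynzaua" (len 12), cursors c1@0 c2@5, authorship 1....2......
After op 3 (move_left): buffer="rmckwrynzaua" (len 12), cursors c1@0 c2@4, authorship 1....2......
After op 4 (move_right): buffer="rmckwrynzaua" (len 12), cursors c1@1 c2@5, authorship 1....2......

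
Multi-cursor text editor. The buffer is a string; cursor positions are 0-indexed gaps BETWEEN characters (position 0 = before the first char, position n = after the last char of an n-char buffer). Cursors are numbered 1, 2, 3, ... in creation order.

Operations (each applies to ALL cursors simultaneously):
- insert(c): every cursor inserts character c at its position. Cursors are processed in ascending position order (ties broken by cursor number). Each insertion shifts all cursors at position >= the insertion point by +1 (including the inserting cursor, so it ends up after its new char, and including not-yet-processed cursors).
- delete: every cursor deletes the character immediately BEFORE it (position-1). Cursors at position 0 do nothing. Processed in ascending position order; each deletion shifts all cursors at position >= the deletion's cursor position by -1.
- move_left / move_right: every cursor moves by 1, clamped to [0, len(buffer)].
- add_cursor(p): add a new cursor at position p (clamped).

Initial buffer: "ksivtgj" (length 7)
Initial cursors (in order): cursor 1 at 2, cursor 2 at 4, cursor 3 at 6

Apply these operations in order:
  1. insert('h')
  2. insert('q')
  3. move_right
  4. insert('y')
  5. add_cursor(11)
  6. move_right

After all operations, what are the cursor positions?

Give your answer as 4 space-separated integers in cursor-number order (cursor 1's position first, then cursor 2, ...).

After op 1 (insert('h')): buffer="kshivhtghj" (len 10), cursors c1@3 c2@6 c3@9, authorship ..1..2..3.
After op 2 (insert('q')): buffer="kshqivhqtghqj" (len 13), cursors c1@4 c2@8 c3@12, authorship ..11..22..33.
After op 3 (move_right): buffer="kshqivhqtghqj" (len 13), cursors c1@5 c2@9 c3@13, authorship ..11..22..33.
After op 4 (insert('y')): buffer="kshqiyvhqtyghqjy" (len 16), cursors c1@6 c2@11 c3@16, authorship ..11.1.22.2.33.3
After op 5 (add_cursor(11)): buffer="kshqiyvhqtyghqjy" (len 16), cursors c1@6 c2@11 c4@11 c3@16, authorship ..11.1.22.2.33.3
After op 6 (move_right): buffer="kshqiyvhqtyghqjy" (len 16), cursors c1@7 c2@12 c4@12 c3@16, authorship ..11.1.22.2.33.3

Answer: 7 12 16 12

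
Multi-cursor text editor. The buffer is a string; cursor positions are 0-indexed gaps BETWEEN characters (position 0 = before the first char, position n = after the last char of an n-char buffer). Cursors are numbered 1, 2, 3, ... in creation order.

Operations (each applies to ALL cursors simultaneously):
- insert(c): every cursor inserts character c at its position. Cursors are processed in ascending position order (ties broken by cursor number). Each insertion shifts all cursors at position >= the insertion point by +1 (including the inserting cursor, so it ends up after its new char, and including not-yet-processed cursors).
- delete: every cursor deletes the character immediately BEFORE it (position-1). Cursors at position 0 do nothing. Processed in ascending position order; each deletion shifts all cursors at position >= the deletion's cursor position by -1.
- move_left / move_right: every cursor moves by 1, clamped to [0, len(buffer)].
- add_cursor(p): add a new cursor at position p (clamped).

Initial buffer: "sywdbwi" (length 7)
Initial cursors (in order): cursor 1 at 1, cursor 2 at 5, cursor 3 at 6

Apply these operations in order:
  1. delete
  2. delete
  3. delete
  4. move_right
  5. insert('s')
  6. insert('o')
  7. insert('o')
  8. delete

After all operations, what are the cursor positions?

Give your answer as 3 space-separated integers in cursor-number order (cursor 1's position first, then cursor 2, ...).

Answer: 7 7 7

Derivation:
After op 1 (delete): buffer="ywdi" (len 4), cursors c1@0 c2@3 c3@3, authorship ....
After op 2 (delete): buffer="yi" (len 2), cursors c1@0 c2@1 c3@1, authorship ..
After op 3 (delete): buffer="i" (len 1), cursors c1@0 c2@0 c3@0, authorship .
After op 4 (move_right): buffer="i" (len 1), cursors c1@1 c2@1 c3@1, authorship .
After op 5 (insert('s')): buffer="isss" (len 4), cursors c1@4 c2@4 c3@4, authorship .123
After op 6 (insert('o')): buffer="isssooo" (len 7), cursors c1@7 c2@7 c3@7, authorship .123123
After op 7 (insert('o')): buffer="isssoooooo" (len 10), cursors c1@10 c2@10 c3@10, authorship .123123123
After op 8 (delete): buffer="isssooo" (len 7), cursors c1@7 c2@7 c3@7, authorship .123123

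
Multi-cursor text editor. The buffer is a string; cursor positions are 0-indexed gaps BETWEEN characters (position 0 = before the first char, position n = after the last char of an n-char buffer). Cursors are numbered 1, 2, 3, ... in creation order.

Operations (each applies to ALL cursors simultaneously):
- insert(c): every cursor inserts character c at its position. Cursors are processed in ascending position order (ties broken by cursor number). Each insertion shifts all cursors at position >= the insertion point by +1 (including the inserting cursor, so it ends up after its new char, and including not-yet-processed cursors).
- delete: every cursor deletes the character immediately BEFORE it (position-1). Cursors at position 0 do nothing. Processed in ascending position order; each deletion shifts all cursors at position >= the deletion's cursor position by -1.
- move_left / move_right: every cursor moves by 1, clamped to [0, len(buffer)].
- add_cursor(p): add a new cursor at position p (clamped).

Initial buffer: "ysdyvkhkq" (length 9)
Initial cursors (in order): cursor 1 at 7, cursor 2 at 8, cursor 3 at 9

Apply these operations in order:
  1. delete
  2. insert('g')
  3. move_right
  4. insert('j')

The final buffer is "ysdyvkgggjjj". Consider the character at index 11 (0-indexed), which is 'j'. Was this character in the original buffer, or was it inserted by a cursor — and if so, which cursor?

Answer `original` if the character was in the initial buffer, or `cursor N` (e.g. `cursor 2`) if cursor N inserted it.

Answer: cursor 3

Derivation:
After op 1 (delete): buffer="ysdyvk" (len 6), cursors c1@6 c2@6 c3@6, authorship ......
After op 2 (insert('g')): buffer="ysdyvkggg" (len 9), cursors c1@9 c2@9 c3@9, authorship ......123
After op 3 (move_right): buffer="ysdyvkggg" (len 9), cursors c1@9 c2@9 c3@9, authorship ......123
After op 4 (insert('j')): buffer="ysdyvkgggjjj" (len 12), cursors c1@12 c2@12 c3@12, authorship ......123123
Authorship (.=original, N=cursor N): . . . . . . 1 2 3 1 2 3
Index 11: author = 3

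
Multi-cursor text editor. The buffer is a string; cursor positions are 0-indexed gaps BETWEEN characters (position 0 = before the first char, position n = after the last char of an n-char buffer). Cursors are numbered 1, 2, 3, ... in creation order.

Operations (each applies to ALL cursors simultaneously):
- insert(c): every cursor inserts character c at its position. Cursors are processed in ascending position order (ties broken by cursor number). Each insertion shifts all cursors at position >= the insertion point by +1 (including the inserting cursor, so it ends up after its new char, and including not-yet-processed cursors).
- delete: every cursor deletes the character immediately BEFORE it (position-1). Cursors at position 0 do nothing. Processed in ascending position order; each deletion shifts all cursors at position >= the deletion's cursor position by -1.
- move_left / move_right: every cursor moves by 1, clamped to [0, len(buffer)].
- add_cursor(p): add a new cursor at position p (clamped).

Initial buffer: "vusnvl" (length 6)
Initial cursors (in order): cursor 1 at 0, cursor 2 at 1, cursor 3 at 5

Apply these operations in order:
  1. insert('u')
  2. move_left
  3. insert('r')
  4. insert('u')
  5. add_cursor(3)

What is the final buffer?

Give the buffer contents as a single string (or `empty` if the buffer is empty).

Answer: ruuvruuusnvruul

Derivation:
After op 1 (insert('u')): buffer="uvuusnvul" (len 9), cursors c1@1 c2@3 c3@8, authorship 1.2....3.
After op 2 (move_left): buffer="uvuusnvul" (len 9), cursors c1@0 c2@2 c3@7, authorship 1.2....3.
After op 3 (insert('r')): buffer="ruvruusnvrul" (len 12), cursors c1@1 c2@4 c3@10, authorship 11.22....33.
After op 4 (insert('u')): buffer="ruuvruuusnvruul" (len 15), cursors c1@2 c2@6 c3@13, authorship 111.222....333.
After op 5 (add_cursor(3)): buffer="ruuvruuusnvruul" (len 15), cursors c1@2 c4@3 c2@6 c3@13, authorship 111.222....333.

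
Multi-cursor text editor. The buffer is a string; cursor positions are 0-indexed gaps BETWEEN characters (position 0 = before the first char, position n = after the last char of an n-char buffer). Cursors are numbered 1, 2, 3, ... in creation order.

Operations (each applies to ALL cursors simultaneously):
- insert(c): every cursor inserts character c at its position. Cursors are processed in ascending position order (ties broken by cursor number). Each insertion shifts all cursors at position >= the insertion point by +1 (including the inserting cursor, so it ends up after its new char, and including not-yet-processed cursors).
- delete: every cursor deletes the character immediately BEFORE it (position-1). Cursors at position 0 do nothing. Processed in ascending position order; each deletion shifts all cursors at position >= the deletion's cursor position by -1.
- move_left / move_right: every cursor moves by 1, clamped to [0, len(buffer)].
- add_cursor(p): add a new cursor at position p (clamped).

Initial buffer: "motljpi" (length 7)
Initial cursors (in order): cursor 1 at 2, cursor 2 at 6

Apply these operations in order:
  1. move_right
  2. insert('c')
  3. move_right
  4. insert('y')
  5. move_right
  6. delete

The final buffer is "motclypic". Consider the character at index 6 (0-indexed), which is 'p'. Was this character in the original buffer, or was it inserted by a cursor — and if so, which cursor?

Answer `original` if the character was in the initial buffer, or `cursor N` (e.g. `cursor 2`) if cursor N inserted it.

After op 1 (move_right): buffer="motljpi" (len 7), cursors c1@3 c2@7, authorship .......
After op 2 (insert('c')): buffer="motcljpic" (len 9), cursors c1@4 c2@9, authorship ...1....2
After op 3 (move_right): buffer="motcljpic" (len 9), cursors c1@5 c2@9, authorship ...1....2
After op 4 (insert('y')): buffer="motclyjpicy" (len 11), cursors c1@6 c2@11, authorship ...1.1...22
After op 5 (move_right): buffer="motclyjpicy" (len 11), cursors c1@7 c2@11, authorship ...1.1...22
After op 6 (delete): buffer="motclypic" (len 9), cursors c1@6 c2@9, authorship ...1.1..2
Authorship (.=original, N=cursor N): . . . 1 . 1 . . 2
Index 6: author = original

Answer: original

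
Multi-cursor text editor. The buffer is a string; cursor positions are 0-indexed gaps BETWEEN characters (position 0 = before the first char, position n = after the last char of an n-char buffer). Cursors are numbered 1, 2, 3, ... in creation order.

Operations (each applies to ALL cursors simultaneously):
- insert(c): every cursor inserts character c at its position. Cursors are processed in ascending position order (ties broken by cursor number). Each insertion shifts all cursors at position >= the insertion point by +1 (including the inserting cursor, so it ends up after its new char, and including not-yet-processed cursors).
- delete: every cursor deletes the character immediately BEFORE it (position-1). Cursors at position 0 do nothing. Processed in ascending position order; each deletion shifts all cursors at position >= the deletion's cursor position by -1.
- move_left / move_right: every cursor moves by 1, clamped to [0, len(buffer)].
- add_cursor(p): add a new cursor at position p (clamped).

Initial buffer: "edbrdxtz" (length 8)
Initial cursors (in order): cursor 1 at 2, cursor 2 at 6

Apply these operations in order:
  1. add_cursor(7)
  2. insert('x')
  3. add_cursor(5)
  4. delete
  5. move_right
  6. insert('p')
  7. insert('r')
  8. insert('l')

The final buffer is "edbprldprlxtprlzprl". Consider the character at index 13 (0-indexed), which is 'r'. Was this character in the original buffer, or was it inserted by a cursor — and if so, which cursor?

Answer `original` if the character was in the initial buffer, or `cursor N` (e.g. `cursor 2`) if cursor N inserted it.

Answer: cursor 2

Derivation:
After op 1 (add_cursor(7)): buffer="edbrdxtz" (len 8), cursors c1@2 c2@6 c3@7, authorship ........
After op 2 (insert('x')): buffer="edxbrdxxtxz" (len 11), cursors c1@3 c2@8 c3@10, authorship ..1....2.3.
After op 3 (add_cursor(5)): buffer="edxbrdxxtxz" (len 11), cursors c1@3 c4@5 c2@8 c3@10, authorship ..1....2.3.
After op 4 (delete): buffer="edbdxtz" (len 7), cursors c1@2 c4@3 c2@5 c3@6, authorship .......
After op 5 (move_right): buffer="edbdxtz" (len 7), cursors c1@3 c4@4 c2@6 c3@7, authorship .......
After op 6 (insert('p')): buffer="edbpdpxtpzp" (len 11), cursors c1@4 c4@6 c2@9 c3@11, authorship ...1.4..2.3
After op 7 (insert('r')): buffer="edbprdprxtprzpr" (len 15), cursors c1@5 c4@8 c2@12 c3@15, authorship ...11.44..22.33
After op 8 (insert('l')): buffer="edbprldprlxtprlzprl" (len 19), cursors c1@6 c4@10 c2@15 c3@19, authorship ...111.444..222.333
Authorship (.=original, N=cursor N): . . . 1 1 1 . 4 4 4 . . 2 2 2 . 3 3 3
Index 13: author = 2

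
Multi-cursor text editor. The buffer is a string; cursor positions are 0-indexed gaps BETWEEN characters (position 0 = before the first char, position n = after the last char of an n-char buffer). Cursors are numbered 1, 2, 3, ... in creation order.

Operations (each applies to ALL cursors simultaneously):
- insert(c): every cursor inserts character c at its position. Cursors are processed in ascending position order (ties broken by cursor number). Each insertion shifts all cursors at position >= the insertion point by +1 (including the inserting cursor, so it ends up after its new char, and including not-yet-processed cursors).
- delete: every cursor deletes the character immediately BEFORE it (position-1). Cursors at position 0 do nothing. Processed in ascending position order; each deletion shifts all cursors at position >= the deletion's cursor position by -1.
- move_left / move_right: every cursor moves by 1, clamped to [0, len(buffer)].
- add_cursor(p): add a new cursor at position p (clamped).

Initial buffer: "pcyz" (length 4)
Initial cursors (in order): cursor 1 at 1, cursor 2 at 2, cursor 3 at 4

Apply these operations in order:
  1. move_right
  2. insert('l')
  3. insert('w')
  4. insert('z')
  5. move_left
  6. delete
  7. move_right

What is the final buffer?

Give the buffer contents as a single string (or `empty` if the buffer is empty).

Answer: pclzylzzlz

Derivation:
After op 1 (move_right): buffer="pcyz" (len 4), cursors c1@2 c2@3 c3@4, authorship ....
After op 2 (insert('l')): buffer="pclylzl" (len 7), cursors c1@3 c2@5 c3@7, authorship ..1.2.3
After op 3 (insert('w')): buffer="pclwylwzlw" (len 10), cursors c1@4 c2@7 c3@10, authorship ..11.22.33
After op 4 (insert('z')): buffer="pclwzylwzzlwz" (len 13), cursors c1@5 c2@9 c3@13, authorship ..111.222.333
After op 5 (move_left): buffer="pclwzylwzzlwz" (len 13), cursors c1@4 c2@8 c3@12, authorship ..111.222.333
After op 6 (delete): buffer="pclzylzzlz" (len 10), cursors c1@3 c2@6 c3@9, authorship ..11.22.33
After op 7 (move_right): buffer="pclzylzzlz" (len 10), cursors c1@4 c2@7 c3@10, authorship ..11.22.33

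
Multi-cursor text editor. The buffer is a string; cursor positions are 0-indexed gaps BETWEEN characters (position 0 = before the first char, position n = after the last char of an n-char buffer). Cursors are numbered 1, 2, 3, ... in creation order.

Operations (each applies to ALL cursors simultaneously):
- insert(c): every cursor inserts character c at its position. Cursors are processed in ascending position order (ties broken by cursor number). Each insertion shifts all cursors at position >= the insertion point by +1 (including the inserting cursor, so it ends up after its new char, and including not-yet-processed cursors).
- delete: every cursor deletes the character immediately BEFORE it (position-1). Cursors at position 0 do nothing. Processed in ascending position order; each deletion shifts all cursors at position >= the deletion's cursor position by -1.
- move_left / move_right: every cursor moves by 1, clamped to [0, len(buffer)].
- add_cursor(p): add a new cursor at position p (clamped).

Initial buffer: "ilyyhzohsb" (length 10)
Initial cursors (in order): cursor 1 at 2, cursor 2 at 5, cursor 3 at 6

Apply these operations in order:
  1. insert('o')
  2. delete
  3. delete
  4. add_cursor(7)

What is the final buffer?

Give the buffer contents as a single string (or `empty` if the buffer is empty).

After op 1 (insert('o')): buffer="iloyyhozoohsb" (len 13), cursors c1@3 c2@7 c3@9, authorship ..1...2.3....
After op 2 (delete): buffer="ilyyhzohsb" (len 10), cursors c1@2 c2@5 c3@6, authorship ..........
After op 3 (delete): buffer="iyyohsb" (len 7), cursors c1@1 c2@3 c3@3, authorship .......
After op 4 (add_cursor(7)): buffer="iyyohsb" (len 7), cursors c1@1 c2@3 c3@3 c4@7, authorship .......

Answer: iyyohsb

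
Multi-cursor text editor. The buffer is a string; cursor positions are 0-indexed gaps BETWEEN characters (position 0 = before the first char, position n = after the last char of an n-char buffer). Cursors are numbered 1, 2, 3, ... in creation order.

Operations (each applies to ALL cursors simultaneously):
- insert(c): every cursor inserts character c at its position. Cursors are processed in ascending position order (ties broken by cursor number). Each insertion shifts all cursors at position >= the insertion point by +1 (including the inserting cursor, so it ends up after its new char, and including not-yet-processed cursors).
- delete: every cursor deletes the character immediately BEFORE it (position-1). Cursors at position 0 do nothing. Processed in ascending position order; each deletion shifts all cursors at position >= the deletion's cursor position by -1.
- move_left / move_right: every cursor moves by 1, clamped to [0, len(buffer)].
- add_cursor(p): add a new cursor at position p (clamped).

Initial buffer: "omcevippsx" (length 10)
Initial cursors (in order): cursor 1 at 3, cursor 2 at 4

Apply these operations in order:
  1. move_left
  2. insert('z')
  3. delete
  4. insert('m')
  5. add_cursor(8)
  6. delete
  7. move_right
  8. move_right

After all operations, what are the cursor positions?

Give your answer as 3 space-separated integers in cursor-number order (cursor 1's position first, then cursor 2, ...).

Answer: 4 5 7

Derivation:
After op 1 (move_left): buffer="omcevippsx" (len 10), cursors c1@2 c2@3, authorship ..........
After op 2 (insert('z')): buffer="omzczevippsx" (len 12), cursors c1@3 c2@5, authorship ..1.2.......
After op 3 (delete): buffer="omcevippsx" (len 10), cursors c1@2 c2@3, authorship ..........
After op 4 (insert('m')): buffer="ommcmevippsx" (len 12), cursors c1@3 c2@5, authorship ..1.2.......
After op 5 (add_cursor(8)): buffer="ommcmevippsx" (len 12), cursors c1@3 c2@5 c3@8, authorship ..1.2.......
After op 6 (delete): buffer="omcevppsx" (len 9), cursors c1@2 c2@3 c3@5, authorship .........
After op 7 (move_right): buffer="omcevppsx" (len 9), cursors c1@3 c2@4 c3@6, authorship .........
After op 8 (move_right): buffer="omcevppsx" (len 9), cursors c1@4 c2@5 c3@7, authorship .........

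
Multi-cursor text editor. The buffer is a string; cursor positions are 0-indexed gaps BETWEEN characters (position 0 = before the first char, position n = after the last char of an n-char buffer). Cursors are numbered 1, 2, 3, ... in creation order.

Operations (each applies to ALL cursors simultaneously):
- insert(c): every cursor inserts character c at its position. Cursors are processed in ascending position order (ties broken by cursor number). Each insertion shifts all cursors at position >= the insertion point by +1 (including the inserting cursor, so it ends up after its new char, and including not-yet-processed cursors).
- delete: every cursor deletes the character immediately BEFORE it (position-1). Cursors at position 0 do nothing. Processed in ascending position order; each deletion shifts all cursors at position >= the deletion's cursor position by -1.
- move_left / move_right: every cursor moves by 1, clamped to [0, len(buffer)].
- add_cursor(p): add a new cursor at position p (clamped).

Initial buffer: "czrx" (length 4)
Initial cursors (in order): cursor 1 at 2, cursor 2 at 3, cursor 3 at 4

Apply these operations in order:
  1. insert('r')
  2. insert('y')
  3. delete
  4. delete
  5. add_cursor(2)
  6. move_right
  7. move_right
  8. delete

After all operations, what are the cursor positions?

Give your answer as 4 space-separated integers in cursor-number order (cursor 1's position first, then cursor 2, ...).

After op 1 (insert('r')): buffer="czrrrxr" (len 7), cursors c1@3 c2@5 c3@7, authorship ..1.2.3
After op 2 (insert('y')): buffer="czryrryxry" (len 10), cursors c1@4 c2@7 c3@10, authorship ..11.22.33
After op 3 (delete): buffer="czrrrxr" (len 7), cursors c1@3 c2@5 c3@7, authorship ..1.2.3
After op 4 (delete): buffer="czrx" (len 4), cursors c1@2 c2@3 c3@4, authorship ....
After op 5 (add_cursor(2)): buffer="czrx" (len 4), cursors c1@2 c4@2 c2@3 c3@4, authorship ....
After op 6 (move_right): buffer="czrx" (len 4), cursors c1@3 c4@3 c2@4 c3@4, authorship ....
After op 7 (move_right): buffer="czrx" (len 4), cursors c1@4 c2@4 c3@4 c4@4, authorship ....
After op 8 (delete): buffer="" (len 0), cursors c1@0 c2@0 c3@0 c4@0, authorship 

Answer: 0 0 0 0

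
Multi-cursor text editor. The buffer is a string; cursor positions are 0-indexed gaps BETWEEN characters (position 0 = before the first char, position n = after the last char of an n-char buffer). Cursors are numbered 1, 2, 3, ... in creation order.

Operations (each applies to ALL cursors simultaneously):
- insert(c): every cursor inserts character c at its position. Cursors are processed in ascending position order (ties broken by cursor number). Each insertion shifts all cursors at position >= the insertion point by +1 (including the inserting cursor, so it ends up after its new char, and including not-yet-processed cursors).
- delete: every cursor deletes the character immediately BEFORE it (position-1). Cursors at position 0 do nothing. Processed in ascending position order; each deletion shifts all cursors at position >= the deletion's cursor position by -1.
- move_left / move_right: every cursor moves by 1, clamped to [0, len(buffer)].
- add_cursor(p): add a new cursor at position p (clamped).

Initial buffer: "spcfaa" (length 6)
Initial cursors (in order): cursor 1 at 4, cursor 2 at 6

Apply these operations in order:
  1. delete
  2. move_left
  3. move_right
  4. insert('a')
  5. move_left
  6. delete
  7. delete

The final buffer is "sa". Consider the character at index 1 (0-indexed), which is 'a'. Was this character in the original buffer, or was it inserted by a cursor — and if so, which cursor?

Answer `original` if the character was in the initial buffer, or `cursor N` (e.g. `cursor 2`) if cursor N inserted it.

After op 1 (delete): buffer="spca" (len 4), cursors c1@3 c2@4, authorship ....
After op 2 (move_left): buffer="spca" (len 4), cursors c1@2 c2@3, authorship ....
After op 3 (move_right): buffer="spca" (len 4), cursors c1@3 c2@4, authorship ....
After op 4 (insert('a')): buffer="spcaaa" (len 6), cursors c1@4 c2@6, authorship ...1.2
After op 5 (move_left): buffer="spcaaa" (len 6), cursors c1@3 c2@5, authorship ...1.2
After op 6 (delete): buffer="spaa" (len 4), cursors c1@2 c2@3, authorship ..12
After op 7 (delete): buffer="sa" (len 2), cursors c1@1 c2@1, authorship .2
Authorship (.=original, N=cursor N): . 2
Index 1: author = 2

Answer: cursor 2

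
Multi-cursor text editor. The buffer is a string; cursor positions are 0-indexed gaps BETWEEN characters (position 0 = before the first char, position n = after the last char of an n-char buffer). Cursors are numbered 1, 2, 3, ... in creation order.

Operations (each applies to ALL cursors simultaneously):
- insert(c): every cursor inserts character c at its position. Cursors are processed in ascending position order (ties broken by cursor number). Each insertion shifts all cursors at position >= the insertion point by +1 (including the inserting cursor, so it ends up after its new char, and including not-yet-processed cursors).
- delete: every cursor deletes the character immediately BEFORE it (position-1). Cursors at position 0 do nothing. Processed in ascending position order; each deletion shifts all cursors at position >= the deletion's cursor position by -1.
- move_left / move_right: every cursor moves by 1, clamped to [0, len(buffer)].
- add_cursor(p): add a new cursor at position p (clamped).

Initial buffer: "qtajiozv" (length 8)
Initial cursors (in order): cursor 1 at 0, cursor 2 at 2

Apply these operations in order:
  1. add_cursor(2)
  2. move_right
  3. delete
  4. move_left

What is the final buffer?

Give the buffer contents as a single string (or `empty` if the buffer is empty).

After op 1 (add_cursor(2)): buffer="qtajiozv" (len 8), cursors c1@0 c2@2 c3@2, authorship ........
After op 2 (move_right): buffer="qtajiozv" (len 8), cursors c1@1 c2@3 c3@3, authorship ........
After op 3 (delete): buffer="jiozv" (len 5), cursors c1@0 c2@0 c3@0, authorship .....
After op 4 (move_left): buffer="jiozv" (len 5), cursors c1@0 c2@0 c3@0, authorship .....

Answer: jiozv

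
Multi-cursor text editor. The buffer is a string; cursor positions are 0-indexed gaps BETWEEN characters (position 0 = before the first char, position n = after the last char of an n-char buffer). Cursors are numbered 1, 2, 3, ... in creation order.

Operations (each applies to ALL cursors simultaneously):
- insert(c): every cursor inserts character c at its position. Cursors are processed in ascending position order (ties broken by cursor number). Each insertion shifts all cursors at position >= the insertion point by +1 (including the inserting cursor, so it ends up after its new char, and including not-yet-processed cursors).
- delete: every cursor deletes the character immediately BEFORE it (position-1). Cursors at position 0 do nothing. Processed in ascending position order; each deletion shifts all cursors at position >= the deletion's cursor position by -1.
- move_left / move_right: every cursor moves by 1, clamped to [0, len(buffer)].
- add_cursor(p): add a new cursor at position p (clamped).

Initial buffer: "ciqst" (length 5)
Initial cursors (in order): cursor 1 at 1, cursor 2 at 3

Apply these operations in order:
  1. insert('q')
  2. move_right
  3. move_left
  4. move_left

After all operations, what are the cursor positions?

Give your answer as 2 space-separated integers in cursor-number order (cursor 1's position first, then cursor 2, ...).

Answer: 1 4

Derivation:
After op 1 (insert('q')): buffer="cqiqqst" (len 7), cursors c1@2 c2@5, authorship .1..2..
After op 2 (move_right): buffer="cqiqqst" (len 7), cursors c1@3 c2@6, authorship .1..2..
After op 3 (move_left): buffer="cqiqqst" (len 7), cursors c1@2 c2@5, authorship .1..2..
After op 4 (move_left): buffer="cqiqqst" (len 7), cursors c1@1 c2@4, authorship .1..2..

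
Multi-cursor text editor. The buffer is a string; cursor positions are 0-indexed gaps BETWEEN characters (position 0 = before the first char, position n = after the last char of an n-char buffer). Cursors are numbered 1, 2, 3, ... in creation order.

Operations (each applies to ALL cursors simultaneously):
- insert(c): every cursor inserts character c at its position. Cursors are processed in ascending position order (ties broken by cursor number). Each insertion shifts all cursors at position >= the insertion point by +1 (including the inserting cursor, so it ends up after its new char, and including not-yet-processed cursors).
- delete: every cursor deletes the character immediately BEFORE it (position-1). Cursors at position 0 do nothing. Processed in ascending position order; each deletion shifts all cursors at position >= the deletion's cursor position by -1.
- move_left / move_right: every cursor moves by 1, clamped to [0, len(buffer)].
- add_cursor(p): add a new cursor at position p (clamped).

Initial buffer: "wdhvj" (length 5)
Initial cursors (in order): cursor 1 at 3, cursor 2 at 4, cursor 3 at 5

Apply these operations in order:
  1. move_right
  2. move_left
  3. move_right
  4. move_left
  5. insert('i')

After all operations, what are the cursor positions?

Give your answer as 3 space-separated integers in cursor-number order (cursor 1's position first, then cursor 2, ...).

After op 1 (move_right): buffer="wdhvj" (len 5), cursors c1@4 c2@5 c3@5, authorship .....
After op 2 (move_left): buffer="wdhvj" (len 5), cursors c1@3 c2@4 c3@4, authorship .....
After op 3 (move_right): buffer="wdhvj" (len 5), cursors c1@4 c2@5 c3@5, authorship .....
After op 4 (move_left): buffer="wdhvj" (len 5), cursors c1@3 c2@4 c3@4, authorship .....
After op 5 (insert('i')): buffer="wdhiviij" (len 8), cursors c1@4 c2@7 c3@7, authorship ...1.23.

Answer: 4 7 7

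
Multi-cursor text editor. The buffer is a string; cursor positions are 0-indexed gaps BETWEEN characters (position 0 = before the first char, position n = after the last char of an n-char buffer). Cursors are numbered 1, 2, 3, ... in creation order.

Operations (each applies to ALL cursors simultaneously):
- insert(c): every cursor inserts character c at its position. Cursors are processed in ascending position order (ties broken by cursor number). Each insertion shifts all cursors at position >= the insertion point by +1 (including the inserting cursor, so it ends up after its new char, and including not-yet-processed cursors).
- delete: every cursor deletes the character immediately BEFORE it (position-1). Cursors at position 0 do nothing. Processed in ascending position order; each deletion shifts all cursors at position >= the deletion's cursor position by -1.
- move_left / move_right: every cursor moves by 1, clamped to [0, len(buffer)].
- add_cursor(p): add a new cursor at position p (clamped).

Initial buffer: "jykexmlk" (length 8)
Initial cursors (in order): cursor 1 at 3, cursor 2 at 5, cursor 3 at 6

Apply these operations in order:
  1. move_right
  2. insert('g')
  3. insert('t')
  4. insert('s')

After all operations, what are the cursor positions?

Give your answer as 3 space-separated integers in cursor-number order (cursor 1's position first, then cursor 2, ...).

Answer: 7 12 16

Derivation:
After op 1 (move_right): buffer="jykexmlk" (len 8), cursors c1@4 c2@6 c3@7, authorship ........
After op 2 (insert('g')): buffer="jykegxmglgk" (len 11), cursors c1@5 c2@8 c3@10, authorship ....1..2.3.
After op 3 (insert('t')): buffer="jykegtxmgtlgtk" (len 14), cursors c1@6 c2@10 c3@13, authorship ....11..22.33.
After op 4 (insert('s')): buffer="jykegtsxmgtslgtsk" (len 17), cursors c1@7 c2@12 c3@16, authorship ....111..222.333.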